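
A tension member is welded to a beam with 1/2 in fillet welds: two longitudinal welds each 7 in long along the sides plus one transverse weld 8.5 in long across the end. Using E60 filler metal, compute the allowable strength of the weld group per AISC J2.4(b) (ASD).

R_n/Ω ≈ 157 kip

E60XX → F_EXX = 60 ksi.
t_e = 0.707 × 0.5 = 0.3535 in.
R_nwl = 0.6 × 60 × 0.3535 × 14 = 178.2 kip (longitudinal, 2 welds).
R_nwt = 0.6 × 60 × 0.3535 × 8.5 = 108.2 kip (transverse, base value).
(i) R_nwl + R_nwt = 286.3 kip; (ii) 0.85 R_nwl + 1.5 R_nwt = 313.7 kip.
R_n = max = 313.7 kip [governs: (ii)]; R_n/Ω = 156.8 kip.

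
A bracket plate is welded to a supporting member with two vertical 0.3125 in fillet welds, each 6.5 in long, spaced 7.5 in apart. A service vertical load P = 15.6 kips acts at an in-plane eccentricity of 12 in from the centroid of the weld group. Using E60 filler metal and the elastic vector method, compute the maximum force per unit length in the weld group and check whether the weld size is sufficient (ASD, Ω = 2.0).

f_max ≈ 5.03 kip/in; NOT adequate

E60XX → F_EXX = 60 ksi.
Total weld length L_w = 13 in. Treat welds as unit-width lines.
Polar moment about centroid: J = 2[d³/12 + d(b/2)²] = 2[6.5³/12 + 6.5×3.75²] = 228.6 in³.
Direct shear f_v = P/L_w = 15.6 / 13 = 1.2 kip/in (vertical).
Torsion M = P·e = 15.6 × 12 = 187.2 kip·in.
Critical point at (x, y) = (3.75, 3.25) from centroid. f_tx = M·y/J = 2.662 kip/in; f_ty = M·x/J = 3.071 kip/in.
Resultant f_max = √[f_tx² + (f_v + f_ty)²] = √[2.662² + (1.2 + 3.071)²] = 5.033 kip/in.
Capacity per unit length: r_n/Ω = (1/2.0) × 0.6 × 60 × (0.707 × 0.3125) = 3.977 kip/in.
5.033 > 3.977 → NOT adequate.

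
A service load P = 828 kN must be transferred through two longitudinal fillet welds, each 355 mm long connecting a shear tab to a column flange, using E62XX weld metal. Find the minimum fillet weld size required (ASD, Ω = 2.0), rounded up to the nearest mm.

E62XX → F_EXX = 620 MPa.
Total weld length L = 710 mm.
Required throat t_e = P × Ω / (0.6 F_EXX × L) = 828 × 2.0 / (0.6 × 620 × 710 × 10⁻³) = 6.27 mm.
Required leg w = t_e / 0.707 = 8.868 mm → use 9 mm.

w = 9 mm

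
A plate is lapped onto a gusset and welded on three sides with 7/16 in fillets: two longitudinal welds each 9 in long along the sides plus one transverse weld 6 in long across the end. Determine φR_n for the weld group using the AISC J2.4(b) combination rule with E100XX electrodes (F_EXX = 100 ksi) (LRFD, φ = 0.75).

t_e = 0.707 × 0.4375 = 0.3093 in.
R_nwl = 0.6 × 100 × 0.3093 × 18 = 334.1 kips (longitudinal, 2 welds).
R_nwt = 0.6 × 100 × 0.3093 × 6 = 111.4 kips (transverse, base value).
(i) R_nwl + R_nwt = 445.4 kips; (ii) 0.85 R_nwl + 1.5 R_nwt = 451 kips.
R_n = max = 451 kips [governs: (ii)]; φR_n = 338.2 kips.

φR_n ≈ 338 kips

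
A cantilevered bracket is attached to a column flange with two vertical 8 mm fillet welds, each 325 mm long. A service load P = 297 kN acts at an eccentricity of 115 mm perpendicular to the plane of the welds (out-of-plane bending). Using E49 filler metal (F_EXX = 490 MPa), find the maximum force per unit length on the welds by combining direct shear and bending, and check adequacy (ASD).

L_w = 2 × 325 = 650 mm; section modulus (unit throat) S = 2 × L²/6 = 35210 mm².
Direct shear f_v = P/L_w = 297×10³/650 = 456.9 N/mm.
Moment M = P × e = 297×10³ × 115 = 34155000 N·mm; bending f_b = M/S = 970.1 N/mm.
f_max = √(f_v² + f_b²) = √(456.9² + 970.1²) = 1072 N/mm.
r_n/Ω = (1/2.0) × 0.6 × 490 × (0.707 × 8) = 831.4 N/mm → NOT adequate.

f_max ≈ 1070 N/mm; NOT adequate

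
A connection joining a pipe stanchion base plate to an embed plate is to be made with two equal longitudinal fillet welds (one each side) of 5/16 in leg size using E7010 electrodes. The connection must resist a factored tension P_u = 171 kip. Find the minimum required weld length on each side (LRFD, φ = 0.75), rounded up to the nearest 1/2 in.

L = 12.5 in on each side

E70XX → F_EXX = 70 ksi.
Throat t_e = 0.707 × 0.3125 = 0.2209 in.
φr_n = 0.75 × 0.6 × 70 × 0.2209 = 6.96 kip/in.
L_req = P_u / φr_n = 171 / 6.96 = 24.57 in total.
Per side: 24.57 / 2 = 12.29 in.
Round up → use L = 12.5 in on each side.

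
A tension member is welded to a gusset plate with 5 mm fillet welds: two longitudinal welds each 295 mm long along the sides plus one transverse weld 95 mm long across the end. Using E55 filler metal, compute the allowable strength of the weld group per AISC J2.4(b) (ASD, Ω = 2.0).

E55XX → F_EXX = 550 MPa.
t_e = 0.707 × 5 = 3.535 mm.
R_nwl = 0.6 × 550 × 3.535 × 590 × 10⁻³ = 688.3 kN (longitudinal, 2 welds).
R_nwt = 0.6 × 550 × 3.535 × 95 × 10⁻³ = 110.8 kN (transverse, base value).
(i) R_nwl + R_nwt = 799.1 kN; (ii) 0.85 R_nwl + 1.5 R_nwt = 751.3 kN.
R_n = max = 799.1 kN [governs: (i)]; R_n/Ω = 399.5 kN.

R_n/Ω ≈ 400 kN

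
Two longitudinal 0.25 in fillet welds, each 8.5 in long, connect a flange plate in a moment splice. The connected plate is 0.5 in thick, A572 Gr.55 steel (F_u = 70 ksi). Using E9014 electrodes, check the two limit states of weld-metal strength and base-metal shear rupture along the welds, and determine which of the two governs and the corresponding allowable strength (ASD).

E90XX → F_EXX = 90 ksi.
t_e = 0.707 × 0.25 = 0.1767 in; L = 17 in.
Weld metal: R_n/Ω = (1/2.0) × 0.6 × 90 × 0.1767 × 17 = 81.13 kip.
Base metal (shear rupture): R_n/Ω = (1/2.0) × 0.6 × 70 × 0.5 × 17 = 178.5 kip.
Governing: weld metal.

R_n/Ω ≈ 81.1 kip (weld metal governs)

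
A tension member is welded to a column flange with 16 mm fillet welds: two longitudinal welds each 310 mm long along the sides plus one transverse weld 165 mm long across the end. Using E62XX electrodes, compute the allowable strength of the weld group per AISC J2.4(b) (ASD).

E62XX → F_EXX = 620 MPa.
t_e = 0.707 × 16 = 11.31 mm.
R_nwl = 0.6 × 620 × 11.31 × 620 × 10⁻³ = 2609 kN (longitudinal, 2 welds).
R_nwt = 0.6 × 620 × 11.31 × 165 × 10⁻³ = 694.3 kN (transverse, base value).
(i) R_nwl + R_nwt = 3303 kN; (ii) 0.85 R_nwl + 1.5 R_nwt = 3259 kN.
R_n = max = 3303 kN [governs: (i)]; R_n/Ω = 1652 kN.

R_n/Ω ≈ 1650 kN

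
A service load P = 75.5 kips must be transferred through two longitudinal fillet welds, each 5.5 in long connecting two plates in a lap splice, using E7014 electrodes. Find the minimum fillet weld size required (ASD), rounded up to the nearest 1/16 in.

E70XX → F_EXX = 70 ksi.
Total weld length L = 11 in.
Required throat t_e = P × Ω / (0.6 F_EXX × L) = 75.5 × 2.0 / (0.6 × 70 × 11) = 0.3268 in.
Required leg w = t_e / 0.707 = 0.4623 in → use 1/2 in.

w = 1/2 in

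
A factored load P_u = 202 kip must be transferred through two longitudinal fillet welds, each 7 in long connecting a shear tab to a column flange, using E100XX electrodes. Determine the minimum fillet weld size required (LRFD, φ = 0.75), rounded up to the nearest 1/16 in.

w = 1/2 in

E100XX → F_EXX = 100 ksi.
Total weld length L = 14 in.
Required throat t_e = P_u / (φ × 0.6 F_EXX × L) = 202 / (0.75 × 0.6 × 100 × 14) = 0.3206 in.
Required leg w = t_e / 0.707 = 0.4535 in → use 1/2 in.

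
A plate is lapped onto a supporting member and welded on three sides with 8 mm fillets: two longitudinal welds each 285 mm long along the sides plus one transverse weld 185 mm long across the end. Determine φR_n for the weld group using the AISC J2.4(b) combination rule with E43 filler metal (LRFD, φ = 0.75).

φR_n ≈ 834 kN

E43XX → F_EXX = 430 MPa.
t_e = 0.707 × 8 = 5.656 mm.
R_nwl = 0.6 × 430 × 5.656 × 570 × 10⁻³ = 831.8 kN (longitudinal, 2 welds).
R_nwt = 0.6 × 430 × 5.656 × 185 × 10⁻³ = 270 kN (transverse, base value).
(i) R_nwl + R_nwt = 1102 kN; (ii) 0.85 R_nwl + 1.5 R_nwt = 1112 kN.
R_n = max = 1112 kN [governs: (ii)]; φR_n = 834 kN.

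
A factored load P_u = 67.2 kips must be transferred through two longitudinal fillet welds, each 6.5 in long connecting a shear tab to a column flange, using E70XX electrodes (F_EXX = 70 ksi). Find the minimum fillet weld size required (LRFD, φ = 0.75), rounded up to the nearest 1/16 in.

Total weld length L = 13 in.
Required throat t_e = P_u / (φ × 0.6 F_EXX × L) = 67.2 / (0.75 × 0.6 × 70 × 13) = 0.1641 in.
Required leg w = t_e / 0.707 = 0.2321 in → use 1/4 in.

w = 1/4 in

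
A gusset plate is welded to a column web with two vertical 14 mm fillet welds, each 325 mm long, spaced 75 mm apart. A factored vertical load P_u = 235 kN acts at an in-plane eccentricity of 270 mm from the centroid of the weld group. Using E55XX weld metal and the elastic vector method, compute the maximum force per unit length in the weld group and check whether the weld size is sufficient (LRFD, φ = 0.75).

f_max ≈ 1710 N/mm; adequate

E55XX → F_EXX = 550 MPa.
Total weld length L_w = 650 mm. Treat welds as unit-width lines.
Polar moment about centroid: J = 2[d³/12 + d(b/2)²] = 2[325³/12 + 325×37.5²] = 6635000 mm³.
Direct shear f_v = P/L_w = 235×10³ / 650 = 361.5 N/mm (vertical).
Torsion M = P·e = 235×10³ × 270 = 63450000 N·mm.
Critical point at (x, y) = (37.5, 162.5) from centroid. f_tx = M·y/J = 1554 N/mm; f_ty = M·x/J = 358.6 N/mm.
Resultant f_max = √[f_tx² + (f_v + f_ty)²] = √[1554² + (361.5 + 358.6)²] = 1713 N/mm.
Capacity per unit length: φr_n = 0.75 × 0.6 × 550 × (0.707 × 14) = 2450 N/mm.
1713 ≤ 2450 → adequate.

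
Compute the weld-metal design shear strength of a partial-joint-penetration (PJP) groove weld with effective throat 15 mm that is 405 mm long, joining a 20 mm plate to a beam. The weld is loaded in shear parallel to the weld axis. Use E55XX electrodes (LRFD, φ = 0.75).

φR_n ≈ 1500 kN

E55XX → F_EXX = 550 MPa.
Effective throat (given) t_e = 15 mm.
A_we = 15 × 405 = 6075 mm².
F_nw = 0.6 F_EXX = 330 MPa.
φR_n = 0.75 × 330 × 6075 × 10⁻³ = 1504 kN.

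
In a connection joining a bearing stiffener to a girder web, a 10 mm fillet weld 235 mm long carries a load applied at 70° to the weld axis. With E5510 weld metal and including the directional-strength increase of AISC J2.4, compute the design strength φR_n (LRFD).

E55XX → F_EXX = 550 MPa.
t_e = 0.707 × 10 = 7.07 mm; A_we = 7.07 × 235 = 1661 mm².
Directional factor: 1.0 + 0.5 sin^1.5(70°) = 1.455.
F_nw = 0.6 × 550 × 1.455 = 480.3 MPa.
φR_n = 0.75 × 480.3 × 1661 × 10⁻³ = 598.5 kN.

φR_n ≈ 598 kN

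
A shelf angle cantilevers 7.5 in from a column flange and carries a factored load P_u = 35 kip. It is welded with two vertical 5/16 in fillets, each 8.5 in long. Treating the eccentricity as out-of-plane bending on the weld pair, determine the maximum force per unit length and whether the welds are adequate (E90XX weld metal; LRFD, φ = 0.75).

f_max ≈ 11.1 kip/in; NOT adequate

E90XX → F_EXX = 90 ksi.
L_w = 2 × 8.5 = 17 in; section modulus (unit throat) S = 2 × L²/6 = 24.08 in².
Direct shear f_v = P/L_w = 35/17 = 2.059 kip/in.
Moment M = P × e = 35 × 7.5 = 262.5 kip·in; bending f_b = M/S = 10.9 kip/in.
f_max = √(f_v² + f_b²) = √(2.059² + 10.9²) = 11.09 kip/in.
φr_n = 0.75 × 0.6 × 90 × (0.707 × 0.3125) = 8.948 kip/in → NOT adequate.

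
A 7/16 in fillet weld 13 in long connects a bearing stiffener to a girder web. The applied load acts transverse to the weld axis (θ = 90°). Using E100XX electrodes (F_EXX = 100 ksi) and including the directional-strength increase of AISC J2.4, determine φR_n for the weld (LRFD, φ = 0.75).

φR_n ≈ 271 kip

t_e = 0.707 × 0.4375 = 0.3093 in; A_we = 0.3093 × 13 = 4.021 in².
Directional factor: 1.0 + 0.5 sin^1.5(90°) = 1.5.
F_nw = 0.6 × 100 × 1.5 = 90 ksi.
φR_n = 0.75 × 90 × 4.021 = 271.4 kip.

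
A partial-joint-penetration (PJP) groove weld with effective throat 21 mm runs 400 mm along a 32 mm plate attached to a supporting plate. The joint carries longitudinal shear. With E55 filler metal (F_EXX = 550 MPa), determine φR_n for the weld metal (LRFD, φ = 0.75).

φR_n ≈ 2080 kN

Effective throat (given) t_e = 21 mm.
A_we = 21 × 400 = 8400 mm².
F_nw = 0.6 F_EXX = 330 MPa.
φR_n = 0.75 × 330 × 8400 × 10⁻³ = 2079 kN.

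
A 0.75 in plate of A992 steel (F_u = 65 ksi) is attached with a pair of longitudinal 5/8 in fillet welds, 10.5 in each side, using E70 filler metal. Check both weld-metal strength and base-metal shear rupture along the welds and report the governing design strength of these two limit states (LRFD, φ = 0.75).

E70XX → F_EXX = 70 ksi.
t_e = 0.707 × 0.625 = 0.4419 in; L = 21 in.
Weld metal: φR_n = 0.75 × 0.6 × 70 × 0.4419 × 21 = 292.3 kips.
Base metal (shear rupture): φR_n = 0.75 × 0.6 × 65 × 0.75 × 21 = 460.7 kips.
Governing: weld metal.

φR_n ≈ 292 kips (weld metal governs)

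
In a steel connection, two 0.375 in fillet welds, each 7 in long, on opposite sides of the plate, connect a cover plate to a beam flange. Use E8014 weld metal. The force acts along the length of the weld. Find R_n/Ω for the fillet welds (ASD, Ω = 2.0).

E80XX → F_EXX = 80 ksi.
Effective throat t_e = 0.707 × 0.375 = 0.2651 in.
Total length L = 14 in; A_we = 0.2651 × 14 = 3.712 in².
F_nw = 0.6 F_EXX = 0.6 × 80 = 48 ksi.
R_n = 48 × 3.712 = 178.2 kip; R_n/Ω = 178.2/2.0 = 89.08 kip.

R_n/Ω ≈ 89.1 kip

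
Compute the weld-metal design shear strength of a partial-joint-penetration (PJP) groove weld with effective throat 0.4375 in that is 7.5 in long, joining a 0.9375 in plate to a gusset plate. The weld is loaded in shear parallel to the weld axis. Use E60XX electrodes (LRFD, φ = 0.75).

E60XX → F_EXX = 60 ksi.
Effective throat (given) t_e = 0.4375 in.
A_we = 0.4375 × 7.5 = 3.281 in².
F_nw = 0.6 F_EXX = 36 ksi.
φR_n = 0.75 × 36 × 3.281 = 88.59 kips.

φR_n ≈ 88.6 kips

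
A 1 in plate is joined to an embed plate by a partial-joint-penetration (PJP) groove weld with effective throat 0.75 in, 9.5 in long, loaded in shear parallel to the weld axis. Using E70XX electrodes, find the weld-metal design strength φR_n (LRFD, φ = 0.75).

E70XX → F_EXX = 70 ksi.
Effective throat (given) t_e = 0.75 in.
A_we = 0.75 × 9.5 = 7.125 in².
F_nw = 0.6 F_EXX = 42 ksi.
φR_n = 0.75 × 42 × 7.125 = 224.4 kips.

φR_n ≈ 224 kips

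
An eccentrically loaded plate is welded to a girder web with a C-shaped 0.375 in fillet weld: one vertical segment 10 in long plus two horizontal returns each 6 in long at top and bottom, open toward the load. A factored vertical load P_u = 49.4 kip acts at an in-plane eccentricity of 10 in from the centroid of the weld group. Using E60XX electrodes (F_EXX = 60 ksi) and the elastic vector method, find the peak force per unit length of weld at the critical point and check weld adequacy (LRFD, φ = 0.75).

f_max ≈ 8.64 kip/in; NOT adequate

Total weld length L_w = 22 in. Treat welds as unit-width lines.
Centroid: x̄ = 2×6×3 / 22 = 1.636 in from the vertical weld.
Polar moment about centroid: J = I_x + I_y = [10³/12 + 2×6×5²] + [10×1.636² + 2(6³/12 + 6×1.364²)] = 468.4 in³.
Direct shear f_v = P/L_w = 49.4 / 22 = 2.245 kip/in (vertical).
Torsion M = P·e = 49.4 × 10 = 494 kip·in.
Critical point at (x, y) = (4.364, 5) from centroid. f_tx = M·y/J = 5.273 kip/in; f_ty = M·x/J = 4.602 kip/in.
Resultant f_max = √[f_tx² + (f_v + f_ty)²] = √[5.273² + (2.245 + 4.602)²] = 8.642 kip/in.
Capacity per unit length: φr_n = 0.75 × 0.6 × 60 × (0.707 × 0.375) = 7.158 kip/in.
8.642 > 7.158 → NOT adequate.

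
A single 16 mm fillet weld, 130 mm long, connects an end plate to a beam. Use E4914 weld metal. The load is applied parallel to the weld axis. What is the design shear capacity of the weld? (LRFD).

φR_n ≈ 324 kN

E49XX → F_EXX = 490 MPa.
Effective throat t_e = 0.707 × 16 = 11.31 mm.
Total length L = 130 mm; A_we = 11.31 × 130 = 1471 mm².
F_nw = 0.6 F_EXX = 0.6 × 490 = 294 MPa.
φR_n = 0.75 × 294 × 1471 × 10⁻³ = 324.3 kN.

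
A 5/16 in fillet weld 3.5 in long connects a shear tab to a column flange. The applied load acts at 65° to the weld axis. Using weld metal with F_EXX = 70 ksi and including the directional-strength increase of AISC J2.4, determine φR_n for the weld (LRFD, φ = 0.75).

t_e = 0.707 × 0.3125 = 0.2209 in; A_we = 0.2209 × 3.5 = 0.7733 in².
Directional factor: 1.0 + 0.5 sin^1.5(65°) = 1.431.
F_nw = 0.6 × 70 × 1.431 = 60.12 ksi.
φR_n = 0.75 × 60.12 × 0.7733 = 34.87 kip.

φR_n ≈ 34.9 kip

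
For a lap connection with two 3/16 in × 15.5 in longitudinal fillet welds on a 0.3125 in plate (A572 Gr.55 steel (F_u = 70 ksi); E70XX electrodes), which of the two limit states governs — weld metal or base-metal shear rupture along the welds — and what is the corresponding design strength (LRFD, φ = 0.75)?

φR_n ≈ 129 kip (weld metal governs)

E70XX → F_EXX = 70 ksi.
t_e = 0.707 × 0.1875 = 0.1326 in; L = 31 in.
Weld metal: φR_n = 0.75 × 0.6 × 70 × 0.1326 × 31 = 129.4 kip.
Base metal (shear rupture): φR_n = 0.75 × 0.6 × 70 × 0.3125 × 31 = 305.2 kip.
Governing: weld metal.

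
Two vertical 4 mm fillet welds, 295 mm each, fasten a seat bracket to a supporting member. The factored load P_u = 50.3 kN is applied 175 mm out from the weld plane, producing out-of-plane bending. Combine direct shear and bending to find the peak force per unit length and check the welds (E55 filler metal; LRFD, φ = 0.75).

f_max ≈ 315 N/mm; adequate

E55XX → F_EXX = 550 MPa.
L_w = 2 × 295 = 590 mm; section modulus (unit throat) S = 2 × L²/6 = 29010 mm².
Direct shear f_v = P/L_w = 50.3×10³/590 = 85.25 N/mm.
Moment M = P × e = 50.3×10³ × 175 = 8802500 N·mm; bending f_b = M/S = 303.4 N/mm.
f_max = √(f_v² + f_b²) = √(85.25² + 303.4²) = 315.2 N/mm.
φr_n = 0.75 × 0.6 × 550 × (0.707 × 4) = 699.9 N/mm → adequate.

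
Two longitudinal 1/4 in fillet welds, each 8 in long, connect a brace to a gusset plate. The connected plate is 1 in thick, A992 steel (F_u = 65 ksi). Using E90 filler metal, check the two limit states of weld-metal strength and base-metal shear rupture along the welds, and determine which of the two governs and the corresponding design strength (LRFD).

E90XX → F_EXX = 90 ksi.
t_e = 0.707 × 0.25 = 0.1767 in; L = 16 in.
Weld metal: φR_n = 0.75 × 0.6 × 90 × 0.1767 × 16 = 114.5 kips.
Base metal (shear rupture): φR_n = 0.75 × 0.6 × 65 × 1 × 16 = 468 kips.
Governing: weld metal.

φR_n ≈ 115 kips (weld metal governs)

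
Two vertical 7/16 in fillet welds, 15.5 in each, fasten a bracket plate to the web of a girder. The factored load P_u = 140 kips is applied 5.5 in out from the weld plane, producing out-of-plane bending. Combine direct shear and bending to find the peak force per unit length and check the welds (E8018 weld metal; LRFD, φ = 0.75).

E80XX → F_EXX = 80 ksi.
L_w = 2 × 15.5 = 31 in; section modulus (unit throat) S = 2 × L²/6 = 80.08 in².
Direct shear f_v = P/L_w = 140/31 = 4.516 kip/in.
Moment M = P × e = 140 × 5.5 = 770 kip·in; bending f_b = M/S = 9.615 kip/in.
f_max = √(f_v² + f_b²) = √(4.516² + 9.615²) = 10.62 kip/in.
φr_n = 0.75 × 0.6 × 80 × (0.707 × 0.4375) = 11.14 kip/in → adequate.

f_max ≈ 10.6 kip/in; adequate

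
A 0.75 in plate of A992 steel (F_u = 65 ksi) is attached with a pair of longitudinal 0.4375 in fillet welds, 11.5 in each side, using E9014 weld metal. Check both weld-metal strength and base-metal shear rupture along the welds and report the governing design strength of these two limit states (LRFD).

φR_n ≈ 288 kip (weld metal governs)

E90XX → F_EXX = 90 ksi.
t_e = 0.707 × 0.4375 = 0.3093 in; L = 23 in.
Weld metal: φR_n = 0.75 × 0.6 × 90 × 0.3093 × 23 = 288.1 kip.
Base metal (shear rupture): φR_n = 0.75 × 0.6 × 65 × 0.75 × 23 = 504.6 kip.
Governing: weld metal.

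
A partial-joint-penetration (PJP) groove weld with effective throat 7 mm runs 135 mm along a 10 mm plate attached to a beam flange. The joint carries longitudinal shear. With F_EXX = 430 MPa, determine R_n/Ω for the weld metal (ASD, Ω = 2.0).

Effective throat (given) t_e = 7 mm.
A_we = 7 × 135 = 945 mm².
F_nw = 0.6 F_EXX = 258 MPa.
R_n/Ω = (258 × 945) / 2.0 × 10⁻³ = 121.9 kN.

R_n/Ω ≈ 122 kN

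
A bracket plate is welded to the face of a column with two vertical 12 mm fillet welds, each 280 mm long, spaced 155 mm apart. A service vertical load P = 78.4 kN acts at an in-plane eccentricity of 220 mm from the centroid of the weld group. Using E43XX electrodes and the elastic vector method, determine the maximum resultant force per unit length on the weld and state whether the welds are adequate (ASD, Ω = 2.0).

f_max ≈ 477 N/mm; adequate

E43XX → F_EXX = 430 MPa.
Total weld length L_w = 560 mm. Treat welds as unit-width lines.
Polar moment about centroid: J = 2[d³/12 + d(b/2)²] = 2[280³/12 + 280×77.5²] = 7022000 mm³.
Direct shear f_v = P/L_w = 78.4×10³ / 560 = 140 N/mm (vertical).
Torsion M = P·e = 78.4×10³ × 220 = 17248000 N·mm.
Critical point at (x, y) = (77.5, 140) from centroid. f_tx = M·y/J = 343.9 N/mm; f_ty = M·x/J = 190.4 N/mm.
Resultant f_max = √[f_tx² + (f_v + f_ty)²] = √[343.9² + (140 + 190.4)²] = 476.8 N/mm.
Capacity per unit length: r_n/Ω = (1/2.0) × 0.6 × 430 × (0.707 × 12) = 1094 N/mm.
476.8 ≤ 1094 → adequate.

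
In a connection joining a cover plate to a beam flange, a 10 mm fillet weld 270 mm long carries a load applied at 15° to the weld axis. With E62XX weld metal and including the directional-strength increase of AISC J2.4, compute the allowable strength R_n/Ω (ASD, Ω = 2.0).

R_n/Ω ≈ 378 kN

E62XX → F_EXX = 620 MPa.
t_e = 0.707 × 10 = 7.07 mm; A_we = 7.07 × 270 = 1909 mm².
Directional factor: 1.0 + 0.5 sin^1.5(15°) = 1.066.
F_nw = 0.6 × 620 × 1.066 = 396.5 MPa.
R_n/Ω = (396.5 × 1909) / 2.0 × 10⁻³ = 378.4 kN.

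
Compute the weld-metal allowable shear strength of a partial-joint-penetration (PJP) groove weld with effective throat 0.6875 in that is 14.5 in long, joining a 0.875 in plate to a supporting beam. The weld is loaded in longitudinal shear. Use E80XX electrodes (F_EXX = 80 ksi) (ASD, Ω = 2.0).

Effective throat (given) t_e = 0.6875 in.
A_we = 0.6875 × 14.5 = 9.969 in².
F_nw = 0.6 F_EXX = 48 ksi.
R_n/Ω = (48 × 9.969) / 2.0 = 239.2 kip.

R_n/Ω ≈ 239 kip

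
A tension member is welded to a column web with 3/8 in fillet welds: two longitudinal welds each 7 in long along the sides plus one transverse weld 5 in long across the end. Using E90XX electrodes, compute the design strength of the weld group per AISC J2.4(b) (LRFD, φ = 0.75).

E90XX → F_EXX = 90 ksi.
t_e = 0.707 × 0.375 = 0.2651 in.
R_nwl = 0.6 × 90 × 0.2651 × 14 = 200.4 kip (longitudinal, 2 welds).
R_nwt = 0.6 × 90 × 0.2651 × 5 = 71.58 kip (transverse, base value).
(i) R_nwl + R_nwt = 272 kip; (ii) 0.85 R_nwl + 1.5 R_nwt = 277.7 kip.
R_n = max = 277.7 kip [governs: (ii)]; φR_n = 208.3 kip.

φR_n ≈ 208 kip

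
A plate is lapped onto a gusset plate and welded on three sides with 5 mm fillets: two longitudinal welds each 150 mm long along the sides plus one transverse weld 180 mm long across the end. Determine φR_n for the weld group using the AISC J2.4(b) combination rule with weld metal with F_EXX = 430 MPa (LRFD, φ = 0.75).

φR_n ≈ 359 kN

t_e = 0.707 × 5 = 3.535 mm.
R_nwl = 0.6 × 430 × 3.535 × 300 × 10⁻³ = 273.6 kN (longitudinal, 2 welds).
R_nwt = 0.6 × 430 × 3.535 × 180 × 10⁻³ = 164.2 kN (transverse, base value).
(i) R_nwl + R_nwt = 437.8 kN; (ii) 0.85 R_nwl + 1.5 R_nwt = 478.8 kN.
R_n = max = 478.8 kN [governs: (ii)]; φR_n = 359.1 kN.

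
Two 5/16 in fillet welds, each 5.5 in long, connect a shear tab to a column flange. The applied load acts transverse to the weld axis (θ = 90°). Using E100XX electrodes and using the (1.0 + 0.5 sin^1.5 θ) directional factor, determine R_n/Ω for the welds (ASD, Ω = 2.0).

R_n/Ω ≈ 109 kips

E100XX → F_EXX = 100 ksi.
t_e = 0.707 × 0.3125 = 0.2209 in; A_we = 0.2209 × 11 = 2.43 in².
Directional factor: 1.0 + 0.5 sin^1.5(90°) = 1.5.
F_nw = 0.6 × 100 × 1.5 = 90 ksi.
R_n/Ω = (90 × 2.43) / 2.0 = 109.4 kips.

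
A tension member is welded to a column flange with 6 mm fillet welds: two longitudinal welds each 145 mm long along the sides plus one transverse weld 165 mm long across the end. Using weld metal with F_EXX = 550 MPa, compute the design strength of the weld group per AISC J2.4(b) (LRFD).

φR_n ≈ 519 kN

t_e = 0.707 × 6 = 4.242 mm.
R_nwl = 0.6 × 550 × 4.242 × 290 × 10⁻³ = 406 kN (longitudinal, 2 welds).
R_nwt = 0.6 × 550 × 4.242 × 165 × 10⁻³ = 231 kN (transverse, base value).
(i) R_nwl + R_nwt = 636.9 kN; (ii) 0.85 R_nwl + 1.5 R_nwt = 691.5 kN.
R_n = max = 691.5 kN [governs: (ii)]; φR_n = 518.6 kN.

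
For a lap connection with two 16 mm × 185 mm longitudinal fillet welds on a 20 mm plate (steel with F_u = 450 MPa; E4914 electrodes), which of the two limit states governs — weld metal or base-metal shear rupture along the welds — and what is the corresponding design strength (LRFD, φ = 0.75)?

φR_n ≈ 923 kN (weld metal governs)

E49XX → F_EXX = 490 MPa.
t_e = 0.707 × 16 = 11.31 mm; L = 370 mm.
Weld metal: φR_n = 0.75 × 0.6 × 490 × 11.31 × 370 × 10⁻³ = 922.9 kN.
Base metal (shear rupture): φR_n = 0.75 × 0.6 × 450 × 20 × 370 × 10⁻³ = 1498 kN.
Governing: weld metal.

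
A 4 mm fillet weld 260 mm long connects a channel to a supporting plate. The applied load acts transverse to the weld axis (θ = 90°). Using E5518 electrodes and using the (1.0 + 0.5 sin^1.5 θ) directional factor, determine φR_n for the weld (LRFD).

φR_n ≈ 273 kN

E55XX → F_EXX = 550 MPa.
t_e = 0.707 × 4 = 2.828 mm; A_we = 2.828 × 260 = 735.3 mm².
Directional factor: 1.0 + 0.5 sin^1.5(90°) = 1.5.
F_nw = 0.6 × 550 × 1.5 = 495 MPa.
φR_n = 0.75 × 495 × 735.3 × 10⁻³ = 273 kN.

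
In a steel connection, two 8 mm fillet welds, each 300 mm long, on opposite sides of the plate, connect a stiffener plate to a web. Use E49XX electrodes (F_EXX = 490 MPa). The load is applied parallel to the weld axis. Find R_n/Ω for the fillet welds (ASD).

R_n/Ω ≈ 499 kN

Effective throat t_e = 0.707 × 8 = 5.656 mm.
Total length L = 600 mm; A_we = 5.656 × 600 = 3394 mm².
F_nw = 0.6 F_EXX = 0.6 × 490 = 294 MPa.
R_n = 294 × 3394 × 10⁻³ = 997.7 kN; R_n/Ω = 997.7/2.0 = 498.9 kN.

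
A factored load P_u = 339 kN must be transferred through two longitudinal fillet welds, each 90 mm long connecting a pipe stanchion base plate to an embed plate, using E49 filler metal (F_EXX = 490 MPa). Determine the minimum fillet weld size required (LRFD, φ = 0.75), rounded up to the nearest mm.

Total weld length L = 180 mm.
Required throat t_e = P_u / (φ × 0.6 F_EXX × L) = 339 / (0.75 × 0.6 × 490 × 180 × 10⁻³) = 8.541 mm.
Required leg w = t_e / 0.707 = 12.08 mm → use 13 mm.

w = 13 mm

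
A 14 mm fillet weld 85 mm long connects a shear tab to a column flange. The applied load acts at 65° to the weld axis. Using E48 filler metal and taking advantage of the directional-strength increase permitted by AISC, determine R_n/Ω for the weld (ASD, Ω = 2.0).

R_n/Ω ≈ 173 kN

E48XX → F_EXX = 480 MPa.
t_e = 0.707 × 14 = 9.898 mm; A_we = 9.898 × 85 = 841.3 mm².
Directional factor: 1.0 + 0.5 sin^1.5(65°) = 1.431.
F_nw = 0.6 × 480 × 1.431 = 412.2 MPa.
R_n/Ω = (412.2 × 841.3) / 2.0 × 10⁻³ = 173.4 kN.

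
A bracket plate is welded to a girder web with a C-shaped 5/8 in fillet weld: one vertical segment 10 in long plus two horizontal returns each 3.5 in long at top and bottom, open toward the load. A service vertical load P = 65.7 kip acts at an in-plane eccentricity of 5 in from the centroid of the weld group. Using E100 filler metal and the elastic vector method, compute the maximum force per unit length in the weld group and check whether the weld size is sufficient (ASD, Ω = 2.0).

f_max ≈ 9.27 kip/in; adequate

E100XX → F_EXX = 100 ksi.
Total weld length L_w = 17 in. Treat welds as unit-width lines.
Centroid: x̄ = 2×3.5×1.75 / 17 = 0.7206 in from the vertical weld.
Polar moment about centroid: J = I_x + I_y = [10³/12 + 2×3.5×5²] + [10×0.7206² + 2(3.5³/12 + 3.5×1.029²)] = 278.1 in³.
Direct shear f_v = P/L_w = 65.7 / 17 = 3.865 kip/in (vertical).
Torsion M = P·e = 65.7 × 5 = 328.5 kip·in.
Critical point at (x, y) = (2.779, 5) from centroid. f_tx = M·y/J = 5.906 kip/in; f_ty = M·x/J = 3.283 kip/in.
Resultant f_max = √[f_tx² + (f_v + f_ty)²] = √[5.906² + (3.865 + 3.283)²] = 9.272 kip/in.
Capacity per unit length: r_n/Ω = (1/2.0) × 0.6 × 100 × (0.707 × 0.625) = 13.26 kip/in.
9.272 ≤ 13.26 → adequate.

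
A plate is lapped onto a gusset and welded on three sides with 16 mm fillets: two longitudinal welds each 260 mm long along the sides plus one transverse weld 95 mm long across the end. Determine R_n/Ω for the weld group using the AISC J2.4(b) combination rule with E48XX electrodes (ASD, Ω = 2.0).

R_n/Ω ≈ 1000 kN

E48XX → F_EXX = 480 MPa.
t_e = 0.707 × 16 = 11.31 mm.
R_nwl = 0.6 × 480 × 11.31 × 520 × 10⁻³ = 1694 kN (longitudinal, 2 welds).
R_nwt = 0.6 × 480 × 11.31 × 95 × 10⁻³ = 309.5 kN (transverse, base value).
(i) R_nwl + R_nwt = 2004 kN; (ii) 0.85 R_nwl + 1.5 R_nwt = 1904 kN.
R_n = max = 2004 kN [governs: (i)]; R_n/Ω = 1002 kN.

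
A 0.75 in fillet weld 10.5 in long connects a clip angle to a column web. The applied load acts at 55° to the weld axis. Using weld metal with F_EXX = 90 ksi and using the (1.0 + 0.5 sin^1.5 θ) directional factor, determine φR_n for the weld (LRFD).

φR_n ≈ 309 kip

t_e = 0.707 × 0.75 = 0.5302 in; A_we = 0.5302 × 10.5 = 5.568 in².
Directional factor: 1.0 + 0.5 sin^1.5(55°) = 1.371.
F_nw = 0.6 × 90 × 1.371 = 74.02 ksi.
φR_n = 0.75 × 74.02 × 5.568 = 309.1 kip.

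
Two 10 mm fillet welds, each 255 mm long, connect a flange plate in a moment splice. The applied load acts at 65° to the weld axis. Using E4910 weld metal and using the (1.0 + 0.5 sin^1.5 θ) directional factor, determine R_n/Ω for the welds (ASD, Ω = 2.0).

E49XX → F_EXX = 490 MPa.
t_e = 0.707 × 10 = 7.07 mm; A_we = 7.07 × 510 = 3606 mm².
Directional factor: 1.0 + 0.5 sin^1.5(65°) = 1.431.
F_nw = 0.6 × 490 × 1.431 = 420.8 MPa.
R_n/Ω = (420.8 × 3606) / 2.0 × 10⁻³ = 758.7 kN.

R_n/Ω ≈ 759 kN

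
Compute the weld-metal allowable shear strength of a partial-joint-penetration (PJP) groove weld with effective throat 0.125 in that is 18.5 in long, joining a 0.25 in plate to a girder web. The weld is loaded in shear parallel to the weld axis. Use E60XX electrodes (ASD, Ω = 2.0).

R_n/Ω ≈ 41.6 kips

E60XX → F_EXX = 60 ksi.
Effective throat (given) t_e = 0.125 in.
A_we = 0.125 × 18.5 = 2.312 in².
F_nw = 0.6 F_EXX = 36 ksi.
R_n/Ω = (36 × 2.312) / 2.0 = 41.62 kips.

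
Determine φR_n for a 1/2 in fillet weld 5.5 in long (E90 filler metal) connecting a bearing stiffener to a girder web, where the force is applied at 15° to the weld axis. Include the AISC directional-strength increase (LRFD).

φR_n ≈ 83.9 kips

E90XX → F_EXX = 90 ksi.
t_e = 0.707 × 0.5 = 0.3535 in; A_we = 0.3535 × 5.5 = 1.944 in².
Directional factor: 1.0 + 0.5 sin^1.5(15°) = 1.066.
F_nw = 0.6 × 90 × 1.066 = 57.56 ksi.
φR_n = 0.75 × 57.56 × 1.944 = 83.93 kips.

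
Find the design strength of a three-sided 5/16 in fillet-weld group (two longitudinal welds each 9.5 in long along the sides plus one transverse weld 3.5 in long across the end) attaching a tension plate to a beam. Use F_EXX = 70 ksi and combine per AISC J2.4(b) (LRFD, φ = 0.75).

φR_n ≈ 157 kips

t_e = 0.707 × 0.3125 = 0.2209 in.
R_nwl = 0.6 × 70 × 0.2209 × 19 = 176.3 kips (longitudinal, 2 welds).
R_nwt = 0.6 × 70 × 0.2209 × 3.5 = 32.48 kips (transverse, base value).
(i) R_nwl + R_nwt = 208.8 kips; (ii) 0.85 R_nwl + 1.5 R_nwt = 198.6 kips.
R_n = max = 208.8 kips [governs: (i)]; φR_n = 156.6 kips.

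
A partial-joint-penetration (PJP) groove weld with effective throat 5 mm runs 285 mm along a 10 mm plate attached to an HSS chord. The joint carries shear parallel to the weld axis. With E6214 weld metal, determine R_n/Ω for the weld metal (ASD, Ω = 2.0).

E62XX → F_EXX = 620 MPa.
Effective throat (given) t_e = 5 mm.
A_we = 5 × 285 = 1425 mm².
F_nw = 0.6 F_EXX = 372 MPa.
R_n/Ω = (372 × 1425) / 2.0 × 10⁻³ = 265.1 kN.

R_n/Ω ≈ 265 kN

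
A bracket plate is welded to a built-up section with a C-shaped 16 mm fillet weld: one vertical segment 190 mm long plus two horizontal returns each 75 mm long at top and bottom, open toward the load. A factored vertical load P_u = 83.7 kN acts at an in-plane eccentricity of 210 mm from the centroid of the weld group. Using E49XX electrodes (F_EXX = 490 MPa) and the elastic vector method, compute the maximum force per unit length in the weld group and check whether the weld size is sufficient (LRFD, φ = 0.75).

Total weld length L_w = 340 mm. Treat welds as unit-width lines.
Centroid: x̄ = 2×75×37.5 / 340 = 16.54 mm from the vertical weld.
Polar moment about centroid: J = I_x + I_y = [190³/12 + 2×75×95²] + [190×16.54² + 2(75³/12 + 75×20.96²)] = 2114000 mm³.
Direct shear f_v = P/L_w = 83.7×10³ / 340 = 246.2 N/mm (vertical).
Torsion M = P·e = 83.7×10³ × 210 = 17577000 N·mm.
Critical point at (x, y) = (58.46, 95) from centroid. f_tx = M·y/J = 790.1 N/mm; f_ty = M·x/J = 486.1 N/mm.
Resultant f_max = √[f_tx² + (f_v + f_ty)²] = √[790.1² + (246.2 + 486.1)²] = 1077 N/mm.
Capacity per unit length: φr_n = 0.75 × 0.6 × 490 × (0.707 × 16) = 2494 N/mm.
1077 ≤ 2494 → adequate.

f_max ≈ 1080 N/mm; adequate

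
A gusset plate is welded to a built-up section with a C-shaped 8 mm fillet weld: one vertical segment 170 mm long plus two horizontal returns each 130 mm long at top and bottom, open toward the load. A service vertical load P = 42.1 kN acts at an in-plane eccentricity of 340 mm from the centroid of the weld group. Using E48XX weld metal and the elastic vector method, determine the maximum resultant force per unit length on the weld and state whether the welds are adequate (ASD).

E48XX → F_EXX = 480 MPa.
Total weld length L_w = 430 mm. Treat welds as unit-width lines.
Centroid: x̄ = 2×130×65 / 430 = 39.3 mm from the vertical weld.
Polar moment about centroid: J = I_x + I_y = [170³/12 + 2×130×85²] + [170×39.3² + 2(130³/12 + 130×25.7²)] = 3088000 mm³.
Direct shear f_v = P/L_w = 42.1×10³ / 430 = 97.91 N/mm (vertical).
Torsion M = P·e = 42.1×10³ × 340 = 14314000 N·mm.
Critical point at (x, y) = (90.7, 85) from centroid. f_tx = M·y/J = 394 N/mm; f_ty = M·x/J = 420.4 N/mm.
Resultant f_max = √[f_tx² + (f_v + f_ty)²] = √[394² + (97.91 + 420.4)²] = 651 N/mm.
Capacity per unit length: r_n/Ω = (1/2.0) × 0.6 × 480 × (0.707 × 8) = 814.5 N/mm.
651 ≤ 814.5 → adequate.

f_max ≈ 651 N/mm; adequate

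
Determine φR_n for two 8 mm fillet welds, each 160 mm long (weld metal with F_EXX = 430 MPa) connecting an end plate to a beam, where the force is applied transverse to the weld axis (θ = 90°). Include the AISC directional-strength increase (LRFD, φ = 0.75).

φR_n ≈ 525 kN

t_e = 0.707 × 8 = 5.656 mm; A_we = 5.656 × 320 = 1810 mm².
Directional factor: 1.0 + 0.5 sin^1.5(90°) = 1.5.
F_nw = 0.6 × 430 × 1.5 = 387 MPa.
φR_n = 0.75 × 387 × 1810 × 10⁻³ = 525.3 kN.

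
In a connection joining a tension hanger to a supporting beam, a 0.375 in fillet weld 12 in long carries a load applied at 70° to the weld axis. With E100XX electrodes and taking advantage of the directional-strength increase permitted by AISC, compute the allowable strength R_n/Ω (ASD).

E100XX → F_EXX = 100 ksi.
t_e = 0.707 × 0.375 = 0.2651 in; A_we = 0.2651 × 12 = 3.181 in².
Directional factor: 1.0 + 0.5 sin^1.5(70°) = 1.455.
F_nw = 0.6 × 100 × 1.455 = 87.33 ksi.
R_n/Ω = (87.33 × 3.181) / 2.0 = 138.9 kip.

R_n/Ω ≈ 139 kip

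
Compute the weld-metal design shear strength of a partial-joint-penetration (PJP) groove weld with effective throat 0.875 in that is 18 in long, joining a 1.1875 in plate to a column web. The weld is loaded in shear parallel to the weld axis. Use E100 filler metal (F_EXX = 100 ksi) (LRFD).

Effective throat (given) t_e = 0.875 in.
A_we = 0.875 × 18 = 15.75 in².
F_nw = 0.6 F_EXX = 60 ksi.
φR_n = 0.75 × 60 × 15.75 = 708.8 kip.

φR_n ≈ 709 kip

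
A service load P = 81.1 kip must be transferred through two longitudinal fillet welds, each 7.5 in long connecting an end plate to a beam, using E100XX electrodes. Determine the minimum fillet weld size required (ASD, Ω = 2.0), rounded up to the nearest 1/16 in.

E100XX → F_EXX = 100 ksi.
Total weld length L = 15 in.
Required throat t_e = P × Ω / (0.6 F_EXX × L) = 81.1 × 2.0 / (0.6 × 100 × 15) = 0.1802 in.
Required leg w = t_e / 0.707 = 0.2549 in → use 5/16 in.

w = 5/16 in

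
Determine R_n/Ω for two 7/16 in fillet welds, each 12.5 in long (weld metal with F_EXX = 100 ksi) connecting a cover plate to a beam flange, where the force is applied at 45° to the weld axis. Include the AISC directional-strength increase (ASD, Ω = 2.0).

t_e = 0.707 × 0.4375 = 0.3093 in; A_we = 0.3093 × 25 = 7.733 in².
Directional factor: 1.0 + 0.5 sin^1.5(45°) = 1.297.
F_nw = 0.6 × 100 × 1.297 = 77.84 ksi.
R_n/Ω = (77.84 × 7.733) / 2.0 = 301 kips.

R_n/Ω ≈ 301 kips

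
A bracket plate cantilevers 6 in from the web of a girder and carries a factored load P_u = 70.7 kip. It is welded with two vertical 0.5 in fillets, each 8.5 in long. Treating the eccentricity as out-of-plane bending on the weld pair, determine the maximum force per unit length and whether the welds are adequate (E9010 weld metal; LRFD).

E90XX → F_EXX = 90 ksi.
L_w = 2 × 8.5 = 17 in; section modulus (unit throat) S = 2 × L²/6 = 24.08 in².
Direct shear f_v = P/L_w = 70.7/17 = 4.159 kip/in.
Moment M = P × e = 70.7 × 6 = 424.2 kip·in; bending f_b = M/S = 17.61 kip/in.
f_max = √(f_v² + f_b²) = √(4.159² + 17.61²) = 18.1 kip/in.
φr_n = 0.75 × 0.6 × 90 × (0.707 × 0.5) = 14.32 kip/in → NOT adequate.

f_max ≈ 18.1 kip/in; NOT adequate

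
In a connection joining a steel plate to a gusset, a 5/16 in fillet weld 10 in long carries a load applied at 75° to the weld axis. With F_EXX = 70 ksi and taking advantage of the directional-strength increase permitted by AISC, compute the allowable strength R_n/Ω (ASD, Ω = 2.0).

t_e = 0.707 × 0.3125 = 0.2209 in; A_we = 0.2209 × 10 = 2.209 in².
Directional factor: 1.0 + 0.5 sin^1.5(75°) = 1.475.
F_nw = 0.6 × 70 × 1.475 = 61.94 ksi.
R_n/Ω = (61.94 × 2.209) / 2.0 = 68.42 kip.

R_n/Ω ≈ 68.4 kip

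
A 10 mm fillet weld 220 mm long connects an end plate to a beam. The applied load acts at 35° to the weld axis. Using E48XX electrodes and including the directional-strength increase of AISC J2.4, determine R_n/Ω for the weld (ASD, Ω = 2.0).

R_n/Ω ≈ 273 kN

E48XX → F_EXX = 480 MPa.
t_e = 0.707 × 10 = 7.07 mm; A_we = 7.07 × 220 = 1555 mm².
Directional factor: 1.0 + 0.5 sin^1.5(35°) = 1.217.
F_nw = 0.6 × 480 × 1.217 = 350.6 MPa.
R_n/Ω = (350.6 × 1555) / 2.0 × 10⁻³ = 272.6 kN.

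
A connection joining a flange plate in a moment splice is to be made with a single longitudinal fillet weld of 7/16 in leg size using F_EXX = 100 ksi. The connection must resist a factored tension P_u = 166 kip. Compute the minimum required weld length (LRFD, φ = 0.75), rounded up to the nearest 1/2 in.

Throat t_e = 0.707 × 0.4375 = 0.3093 in.
φr_n = 0.75 × 0.6 × 100 × 0.3093 = 13.92 kip/in.
L_req = P_u / φr_n = 166 / 13.92 = 11.93 in total.
Round up → use L = 12 in.

L = 12 in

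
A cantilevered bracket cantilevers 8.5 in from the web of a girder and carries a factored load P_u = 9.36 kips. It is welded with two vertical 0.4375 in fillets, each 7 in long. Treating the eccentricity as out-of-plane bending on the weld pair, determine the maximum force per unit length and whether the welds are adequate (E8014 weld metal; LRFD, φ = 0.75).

f_max ≈ 4.92 kip/in; adequate

E80XX → F_EXX = 80 ksi.
L_w = 2 × 7 = 14 in; section modulus (unit throat) S = 2 × L²/6 = 16.33 in².
Direct shear f_v = P/L_w = 9.36/14 = 0.6686 kip/in.
Moment M = P × e = 9.36 × 8.5 = 79.56 kip·in; bending f_b = M/S = 4.871 kip/in.
f_max = √(f_v² + f_b²) = √(0.6686² + 4.871²) = 4.917 kip/in.
φr_n = 0.75 × 0.6 × 80 × (0.707 × 0.4375) = 11.14 kip/in → adequate.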